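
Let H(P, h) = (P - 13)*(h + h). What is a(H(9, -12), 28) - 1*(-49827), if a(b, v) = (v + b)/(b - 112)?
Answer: 199277/4 ≈ 49819.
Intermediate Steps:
H(P, h) = 2*h*(-13 + P) (H(P, h) = (-13 + P)*(2*h) = 2*h*(-13 + P))
a(b, v) = (b + v)/(-112 + b)
a(H(9, -12), 28) - 1*(-49827) = (2*(-12)*(-13 + 9) + 28)/(-112 + 2*(-12)*(-13 + 9)) - 1*(-49827) = (2*(-12)*(-4) + 28)/(-112 + 2*(-12)*(-4)) + 49827 = (96 + 28)/(-112 + 96) + 49827 = 124/(-16) + 49827 = -1/16*124 + 49827 = -31/4 + 49827 = 199277/4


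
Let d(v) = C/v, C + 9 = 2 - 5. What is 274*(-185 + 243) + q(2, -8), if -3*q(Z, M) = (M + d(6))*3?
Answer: 15902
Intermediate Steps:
C = -12 (C = -9 + (2 - 5) = -9 - 3 = -12)
d(v) = -12/v
q(Z, M) = 2 - M (q(Z, M) = -(M - 12/6)*3/3 = -(M - 12*⅙)*3/3 = -(M - 2)*3/3 = -(-2 + M)*3/3 = -(-6 + 3*M)/3 = 2 - M)
274*(-185 + 243) + q(2, -8) = 274*(-185 + 243) + (2 - 1*(-8)) = 274*58 + (2 + 8) = 15892 + 10 = 15902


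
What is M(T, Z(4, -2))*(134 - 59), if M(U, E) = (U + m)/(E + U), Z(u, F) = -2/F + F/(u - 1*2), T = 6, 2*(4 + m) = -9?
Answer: -125/4 ≈ -31.250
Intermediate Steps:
m = -17/2 (m = -4 + (½)*(-9) = -4 - 9/2 = -17/2 ≈ -8.5000)
Z(u, F) = -2/F + F/(-2 + u) (Z(u, F) = -2/F + F/(u - 2) = -2/F + F/(-2 + u))
M(U, E) = (-17/2 + U)/(E + U) (M(U, E) = (U - 17/2)/(E + U) = (-17/2 + U)/(E + U))
M(T, Z(4, -2))*(134 - 59) = ((-17/2 + 6)/((4 + (-2)² - 2*4)/((-2)*(-2 + 4)) + 6))*(134 - 59) = (-5/2/(-½*(4 + 4 - 8)/2 + 6))*75 = (-5/2/(-½*½*0 + 6))*75 = (-5/2/(0 + 6))*75 = (-5/2/6)*75 = ((⅙)*(-5/2))*75 = -5/12*75 = -125/4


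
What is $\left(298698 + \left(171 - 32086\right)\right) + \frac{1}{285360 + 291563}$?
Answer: $\frac{153913248710}{576923} \approx 2.6678 \cdot 10^{5}$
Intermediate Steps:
$\left(298698 + \left(171 - 32086\right)\right) + \frac{1}{285360 + 291563} = \left(298698 + \left(171 - 32086\right)\right) + \frac{1}{576923} = \left(298698 - 31915\right) + \frac{1}{576923} = 266783 + \frac{1}{576923} = \frac{153913248710}{576923}$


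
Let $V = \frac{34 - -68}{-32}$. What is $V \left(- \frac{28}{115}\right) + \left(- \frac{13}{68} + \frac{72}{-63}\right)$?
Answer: $- \frac{15271}{27370} \approx -0.55795$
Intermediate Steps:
$V = - \frac{51}{16}$ ($V = \left(34 + 68\right) \left(- \frac{1}{32}\right) = 102 \left(- \frac{1}{32}\right) = - \frac{51}{16} \approx -3.1875$)
$V \left(- \frac{28}{115}\right) + \left(- \frac{13}{68} + \frac{72}{-63}\right) = - \frac{51 \left(- \frac{28}{115}\right)}{16} + \left(- \frac{13}{68} + \frac{72}{-63}\right) = - \frac{51 \left(- \frac{28}{115}\right)}{16} + \left(\left(-13\right) \frac{1}{68} + 72 \left(- \frac{1}{63}\right)\right) = - \frac{51 \left(\left(-1\right) \frac{28}{115}\right)}{16} - \frac{635}{476} = \left(- \frac{51}{16}\right) \left(- \frac{28}{115}\right) - \frac{635}{476} = \frac{357}{460} - \frac{635}{476} = - \frac{15271}{27370}$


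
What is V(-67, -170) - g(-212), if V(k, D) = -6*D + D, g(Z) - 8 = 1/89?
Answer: 74937/89 ≈ 841.99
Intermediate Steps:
g(Z) = 713/89 (g(Z) = 8 + 1/89 = 713/89)
V(k, D) = -5*D
V(-67, -170) - g(-212) = -5*(-170) - 1*713/89 = 850 - 713/89 = 74937/89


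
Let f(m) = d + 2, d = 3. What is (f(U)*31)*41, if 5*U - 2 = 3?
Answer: 6355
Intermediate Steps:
U = 1 (U = 2/5 + (1/5)*3 = 2/5 + 3/5 = 1)
f(m) = 5 (f(m) = 3 + 2 = 5)
(f(U)*31)*41 = (5*31)*41 = 155*41 = 6355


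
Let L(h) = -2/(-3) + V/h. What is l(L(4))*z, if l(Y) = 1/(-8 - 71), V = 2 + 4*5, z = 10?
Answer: -10/79 ≈ -0.12658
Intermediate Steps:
V = 22 (V = 2 + 20 = 22)
L(h) = ⅔ + 22/h (L(h) = -2/(-3) + 22/h = -2*(-⅓) + 22/h = ⅔ + 22/h)
l(Y) = -1/79 (l(Y) = 1/(-79) = -1/79)
l(L(4))*z = -1/79*10 = -10/79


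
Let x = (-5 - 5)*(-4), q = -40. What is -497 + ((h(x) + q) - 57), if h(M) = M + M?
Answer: -514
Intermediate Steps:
x = 40 (x = -10*(-4) = 40)
h(M) = 2*M
-497 + ((h(x) + q) - 57) = -497 + ((2*40 - 40) - 57) = -497 + ((80 - 40) - 57) = -497 + (40 - 57) = -497 - 17 = -514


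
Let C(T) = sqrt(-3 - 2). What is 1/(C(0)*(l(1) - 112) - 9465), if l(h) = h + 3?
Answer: I/(3*(-3155*I + 36*sqrt(5))) ≈ -0.00010558 + 2.6939e-6*I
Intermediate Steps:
C(T) = I*sqrt(5) (C(T) = sqrt(-5) = I*sqrt(5))
l(h) = 3 + h
1/(C(0)*(l(1) - 112) - 9465) = 1/((I*sqrt(5))*((3 + 1) - 112) - 9465) = 1/((I*sqrt(5))*(4 - 112) - 9465) = 1/((I*sqrt(5))*(-108) - 9465) = 1/(-108*I*sqrt(5) - 9465) = 1/(-9465 - 108*I*sqrt(5))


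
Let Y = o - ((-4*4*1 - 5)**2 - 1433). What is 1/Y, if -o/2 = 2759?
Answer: -1/4526 ≈ -0.00022095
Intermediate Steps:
o = -5518 (o = -2*2759 = -5518)
Y = -4526 (Y = -5518 - ((-4*4*1 - 5)**2 - 1433) = -5518 - ((-16*1 - 5)**2 - 1433) = -5518 - ((-16 - 5)**2 - 1433) = -5518 - ((-21)**2 - 1433) = -5518 - (441 - 1433) = -5518 - 1*(-992) = -5518 + 992 = -4526)
1/Y = 1/(-4526) = -1/4526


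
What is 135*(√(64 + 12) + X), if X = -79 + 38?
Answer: -5535 + 270*√19 ≈ -4358.1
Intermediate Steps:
X = -41
135*(√(64 + 12) + X) = 135*(√(64 + 12) - 41) = 135*(√76 - 41) = 135*(2*√19 - 41) = 135*(-41 + 2*√19) = -5535 + 270*√19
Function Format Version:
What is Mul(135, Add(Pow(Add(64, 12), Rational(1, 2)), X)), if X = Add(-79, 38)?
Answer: Add(-5535, Mul(270, Pow(19, Rational(1, 2)))) ≈ -4358.1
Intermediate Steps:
X = -41
Mul(135, Add(Pow(Add(64, 12), Rational(1, 2)), X)) = Mul(135, Add(Pow(Add(64, 12), Rational(1, 2)), -41)) = Mul(135, Add(Pow(76, Rational(1, 2)), -41)) = Mul(135, Add(Mul(2, Pow(19, Rational(1, 2))), -41)) = Mul(135, Add(-41, Mul(2, Pow(19, Rational(1, 2))))) = Add(-5535, Mul(270, Pow(19, Rational(1, 2))))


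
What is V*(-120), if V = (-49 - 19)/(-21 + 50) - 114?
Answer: 404880/29 ≈ 13961.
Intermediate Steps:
V = -3374/29 (V = -68/29 - 114 = -3374/29 ≈ -116.34)
V*(-120) = -3374/29*(-120) = 404880/29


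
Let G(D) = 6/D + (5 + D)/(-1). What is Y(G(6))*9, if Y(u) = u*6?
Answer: -540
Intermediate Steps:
G(D) = -5 - D + 6/D (G(D) = 6/D + (5 + D)*(-1) = 6/D + (-5 - D) = -5 - D + 6/D)
Y(u) = 6*u
Y(G(6))*9 = (6*(-5 - 1*6 + 6/6))*9 = (6*(-5 - 6 + 6*(1/6)))*9 = (6*(-5 - 6 + 1))*9 = (6*(-10))*9 = -60*9 = -540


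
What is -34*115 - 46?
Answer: -3956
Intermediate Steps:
-34*115 - 46 = -3910 - 46 = -3956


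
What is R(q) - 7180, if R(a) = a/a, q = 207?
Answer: -7179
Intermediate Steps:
R(a) = 1
R(q) - 7180 = 1 - 7180 = -7179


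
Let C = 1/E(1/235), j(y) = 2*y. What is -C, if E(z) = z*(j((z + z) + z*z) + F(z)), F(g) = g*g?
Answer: -12977875/943 ≈ -13762.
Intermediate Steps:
F(g) = g²
E(z) = z*(3*z² + 4*z) (E(z) = z*(2*((z + z) + z*z) + z²) = z*(2*(2*z + z²) + z²) = z*(2*(z² + 2*z) + z²) = z*((2*z² + 4*z) + z²) = z*(3*z² + 4*z))
C = 12977875/943 (C = 1/((1/235)²*(4 + 3/235)) = 1/((1/235)²*(4 + 3*(1/235))) = 1/((4 + 3/235)/55225) = 1/((1/55225)*(943/235)) = 1/(943/12977875) = 12977875/943 ≈ 13762.)
-C = -1*12977875/943 = -12977875/943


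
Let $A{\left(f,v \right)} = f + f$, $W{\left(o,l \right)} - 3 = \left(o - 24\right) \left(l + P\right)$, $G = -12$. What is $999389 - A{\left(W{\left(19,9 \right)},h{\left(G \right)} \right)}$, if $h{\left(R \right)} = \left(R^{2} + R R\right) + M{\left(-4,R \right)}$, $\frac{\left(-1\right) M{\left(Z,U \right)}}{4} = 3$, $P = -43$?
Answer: $999043$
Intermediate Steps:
$W{\left(o,l \right)} = 3 + \left(-43 + l\right) \left(-24 + o\right)$ ($W{\left(o,l \right)} = 3 + \left(o - 24\right) \left(l - 43\right) = 3 + \left(-24 + o\right) \left(-43 + l\right) = 3 + \left(-43 + l\right) \left(-24 + o\right)$)
$M{\left(Z,U \right)} = -12$ ($M{\left(Z,U \right)} = \left(-4\right) 3 = -12$)
$h{\left(R \right)} = -12 + 2 R^{2}$ ($h{\left(R \right)} = \left(R^{2} + R R\right) - 12 = \left(R^{2} + R^{2}\right) - 12 = 2 R^{2} - 12 = -12 + 2 R^{2}$)
$A{\left(f,v \right)} = 2 f$
$999389 - A{\left(W{\left(19,9 \right)},h{\left(G \right)} \right)} = 999389 - 2 \left(1035 - 817 - 216 + 9 \cdot 19\right) = 999389 - 2 \left(1035 - 817 - 216 + 171\right) = 999389 - 2 \cdot 173 = 999389 - 346 = 999043$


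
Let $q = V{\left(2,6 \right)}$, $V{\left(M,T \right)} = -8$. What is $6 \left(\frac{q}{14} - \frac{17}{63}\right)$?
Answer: $- \frac{106}{21} \approx -5.0476$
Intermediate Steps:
$q = -8$
$6 \left(\frac{q}{14} - \frac{17}{63}\right) = 6 \left(- \frac{8}{14} - \frac{17}{63}\right) = 6 \left(\left(-8\right) \frac{1}{14} - \frac{17}{63}\right) = 6 \left(- \frac{4}{7} - \frac{17}{63}\right) = 6 \left(- \frac{53}{63}\right) = - \frac{106}{21}$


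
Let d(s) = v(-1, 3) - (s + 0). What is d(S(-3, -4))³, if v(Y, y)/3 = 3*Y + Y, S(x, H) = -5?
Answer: -343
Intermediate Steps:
v(Y, y) = 12*Y (v(Y, y) = 3*(3*Y + Y) = 3*(4*Y) = 12*Y)
d(s) = -12 - s (d(s) = 12*(-1) - (s + 0) = -12 - s)
d(S(-3, -4))³ = (-12 - 1*(-5))³ = (-12 + 5)³ = (-7)³ = -343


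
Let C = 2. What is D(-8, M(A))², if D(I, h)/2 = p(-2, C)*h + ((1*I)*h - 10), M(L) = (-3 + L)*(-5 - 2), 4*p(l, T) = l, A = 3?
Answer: 400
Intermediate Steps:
p(l, T) = l/4
M(L) = 21 - 7*L (M(L) = (-3 + L)*(-7) = 21 - 7*L)
D(I, h) = -20 - h + 2*I*h (D(I, h) = 2*(((¼)*(-2))*h + ((1*I)*h - 10)) = 2*(-h/2 + (I*h - 10)) = 2*(-h/2 + (-10 + I*h)) = 2*(-10 - h/2 + I*h) = -20 - h + 2*I*h)
D(-8, M(A))² = (-20 - (21 - 7*3) + 2*(-8)*(21 - 7*3))² = (-20 - (21 - 21) + 2*(-8)*(21 - 21))² = (-20 - 1*0 + 2*(-8)*0)² = (-20 + 0 + 0)² = (-20)² = 400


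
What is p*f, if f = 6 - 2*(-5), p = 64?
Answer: 1024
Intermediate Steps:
f = 16 (f = 6 + 10 = 16)
p*f = 64*16 = 1024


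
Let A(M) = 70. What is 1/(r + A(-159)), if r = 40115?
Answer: 1/40185 ≈ 2.4885e-5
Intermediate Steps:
1/(r + A(-159)) = 1/(40115 + 70) = 1/40185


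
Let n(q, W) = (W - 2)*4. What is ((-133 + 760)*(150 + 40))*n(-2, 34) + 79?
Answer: 15248719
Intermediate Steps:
n(q, W) = -8 + 4*W (n(q, W) = (-2 + W)*4 = -8 + 4*W)
((-133 + 760)*(150 + 40))*n(-2, 34) + 79 = ((-133 + 760)*(150 + 40))*(-8 + 4*34) + 79 = (627*190)*(-8 + 136) + 79 = 119130*128 + 79 = 15248640 + 79 = 15248719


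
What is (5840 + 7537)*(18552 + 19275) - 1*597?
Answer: 506011182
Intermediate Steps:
(5840 + 7537)*(18552 + 19275) - 1*597 = 13377*37827 - 597 = 506011779 - 597 = 506011182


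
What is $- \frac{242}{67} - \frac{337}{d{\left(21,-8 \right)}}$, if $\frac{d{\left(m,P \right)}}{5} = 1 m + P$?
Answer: $- \frac{38309}{4355} \approx -8.7966$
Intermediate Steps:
$d{\left(m,P \right)} = 5 P + 5 m$ ($d{\left(m,P \right)} = 5 \left(1 m + P\right) = 5 \left(m + P\right) = 5 \left(P + m\right) = 5 P + 5 m$)
$- \frac{242}{67} - \frac{337}{d{\left(21,-8 \right)}} = - \frac{242}{67} - \frac{337}{5 \left(-8\right) + 5 \cdot 21} = \left(-242\right) \frac{1}{67} - \frac{337}{-40 + 105} = - \frac{242}{67} - \frac{337}{65} = - \frac{38309}{4355}$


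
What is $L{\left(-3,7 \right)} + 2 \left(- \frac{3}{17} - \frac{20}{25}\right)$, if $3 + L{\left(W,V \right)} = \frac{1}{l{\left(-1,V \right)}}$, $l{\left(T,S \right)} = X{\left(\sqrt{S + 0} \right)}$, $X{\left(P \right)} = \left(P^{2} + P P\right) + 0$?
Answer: $- \frac{5809}{1190} \approx -4.8815$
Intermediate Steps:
$X{\left(P \right)} = 2 P^{2}$ ($X{\left(P \right)} = \left(P^{2} + P^{2}\right) + 0 = 2 P^{2} + 0 = 2 P^{2}$)
$l{\left(T,S \right)} = 2 S$ ($l{\left(T,S \right)} = 2 \left(\sqrt{S + 0}\right)^{2} = 2 \left(\sqrt{S}\right)^{2} = 2 S$)
$L{\left(W,V \right)} = -3 + \frac{1}{2 V}$
$L{\left(-3,7 \right)} + 2 \left(- \frac{3}{17} - \frac{20}{25}\right) = \left(-3 + \frac{1}{2 \cdot 7}\right) + 2 \left(- \frac{3}{17} - \frac{20}{25}\right) = \left(-3 + \frac{1}{2} \cdot \frac{1}{7}\right) + 2 \left(\left(-3\right) \frac{1}{17} - \frac{4}{5}\right) = \left(-3 + \frac{1}{14}\right) + 2 \left(- \frac{3}{17} - \frac{4}{5}\right) = - \frac{41}{14} + 2 \left(- \frac{83}{85}\right) = - \frac{41}{14} - \frac{166}{85} = - \frac{5809}{1190}$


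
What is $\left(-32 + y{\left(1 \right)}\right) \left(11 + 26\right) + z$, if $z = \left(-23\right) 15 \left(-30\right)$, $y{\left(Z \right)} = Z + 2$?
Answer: $9277$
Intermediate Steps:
$y{\left(Z \right)} = 2 + Z$
$z = 10350$ ($z = \left(-345\right) \left(-30\right) = 10350$)
$\left(-32 + y{\left(1 \right)}\right) \left(11 + 26\right) + z = \left(-32 + \left(2 + 1\right)\right) \left(11 + 26\right) + 10350 = \left(-32 + 3\right) 37 + 10350 = \left(-29\right) 37 + 10350 = -1073 + 10350 = 9277$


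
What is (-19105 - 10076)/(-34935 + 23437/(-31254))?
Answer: 912022974/1091881927 ≈ 0.83528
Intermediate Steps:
(-19105 - 10076)/(-34935 + 23437/(-31254)) = -29181/(-34935 + 23437*(-1/31254)) = -29181/(-34935 - 23437/31254) = -29181/(-1091881927/31254) = -29181*(-31254/1091881927) = 912022974/1091881927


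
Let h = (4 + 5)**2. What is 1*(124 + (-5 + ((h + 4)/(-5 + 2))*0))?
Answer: 119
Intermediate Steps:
h = 81 (h = 9**2 = 81)
1*(124 + (-5 + ((h + 4)/(-5 + 2))*0)) = 1*(124 + (-5 + ((81 + 4)/(-5 + 2))*0)) = 1*(124 + (-5 + (85/(-3))*0)) = 1*(124 + (-5 + (85*(-1/3))*0)) = 1*(124 + (-5 - 85/3*0)) = 1*(124 + (-5 + 0)) = 1*(124 - 5) = 1*119 = 119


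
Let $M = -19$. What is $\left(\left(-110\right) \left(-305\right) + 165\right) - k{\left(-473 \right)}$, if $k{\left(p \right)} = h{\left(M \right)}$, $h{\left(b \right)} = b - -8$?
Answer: $33726$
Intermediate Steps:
$h{\left(b \right)} = 8 + b$ ($h{\left(b \right)} = b + 8 = 8 + b$)
$k{\left(p \right)} = -11$ ($k{\left(p \right)} = 8 - 19 = -11$)
$\left(\left(-110\right) \left(-305\right) + 165\right) - k{\left(-473 \right)} = \left(\left(-110\right) \left(-305\right) + 165\right) - -11 = \left(33550 + 165\right) + 11 = 33715 + 11 = 33726$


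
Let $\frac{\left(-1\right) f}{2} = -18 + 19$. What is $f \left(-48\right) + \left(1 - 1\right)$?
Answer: $96$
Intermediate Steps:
$f = -2$ ($f = - 2 \left(-18 + 19\right) = \left(-2\right) 1 = -2$)
$f \left(-48\right) + \left(1 - 1\right) = \left(-2\right) \left(-48\right) + \left(1 - 1\right) = 96 + \left(1 - 1\right) = 96 + 0 = 96$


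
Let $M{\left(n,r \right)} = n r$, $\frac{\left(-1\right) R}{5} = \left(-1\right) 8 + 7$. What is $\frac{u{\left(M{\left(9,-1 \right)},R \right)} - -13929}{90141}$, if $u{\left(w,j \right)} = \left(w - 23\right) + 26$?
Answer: $\frac{4641}{30047} \approx 0.15446$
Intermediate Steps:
$R = 5$ ($R = - 5 \left(\left(-1\right) 8 + 7\right) = - 5 \left(-8 + 7\right) = \left(-5\right) \left(-1\right) = 5$)
$u{\left(w,j \right)} = 3 + w$ ($u{\left(w,j \right)} = \left(-23 + w\right) + 26 = 3 + w$)
$\frac{u{\left(M{\left(9,-1 \right)},R \right)} - -13929}{90141} = \frac{\left(3 + 9 \left(-1\right)\right) - -13929}{90141} = \left(\left(3 - 9\right) + 13929\right) \frac{1}{90141} = \left(-6 + 13929\right) \frac{1}{90141} = 13923 \cdot \frac{1}{90141} = \frac{4641}{30047}$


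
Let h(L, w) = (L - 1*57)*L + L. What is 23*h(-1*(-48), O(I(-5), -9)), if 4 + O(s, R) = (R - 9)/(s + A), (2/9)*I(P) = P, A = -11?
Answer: -8832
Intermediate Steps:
I(P) = 9*P/2
O(s, R) = -4 + (-9 + R)/(-11 + s) (O(s, R) = -4 + (R - 9)/(s - 11) = -4 + (-9 + R)/(-11 + s))
h(L, w) = L + L*(-57 + L) (h(L, w) = (L - 57)*L + L = (-57 + L)*L + L = L*(-57 + L) + L = L + L*(-57 + L))
23*h(-1*(-48), O(I(-5), -9)) = 23*((-1*(-48))*(-56 - 1*(-48))) = 23*(48*(-56 + 48)) = 23*(48*(-8)) = 23*(-384) = -8832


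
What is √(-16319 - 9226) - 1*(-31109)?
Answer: 31109 + I*√25545 ≈ 31109.0 + 159.83*I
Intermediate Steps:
√(-16319 - 9226) - 1*(-31109) = √(-25545) + 31109 = I*√25545 + 31109 = 31109 + I*√25545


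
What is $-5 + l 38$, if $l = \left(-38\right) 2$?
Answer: $-2893$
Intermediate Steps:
$l = -76$
$-5 + l 38 = -5 - 2888 = -2893$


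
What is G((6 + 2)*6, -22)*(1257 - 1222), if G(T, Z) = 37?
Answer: 1295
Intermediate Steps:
G((6 + 2)*6, -22)*(1257 - 1222) = 37*(1257 - 1222) = 37*35 = 1295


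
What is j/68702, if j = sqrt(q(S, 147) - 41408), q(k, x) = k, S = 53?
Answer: 3*I*sqrt(4595)/68702 ≈ 0.00296*I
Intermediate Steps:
j = 3*I*sqrt(4595) (j = sqrt(53 - 41408) = sqrt(-41355) = 3*I*sqrt(4595) ≈ 203.36*I)
j/68702 = (3*I*sqrt(4595))/68702 = (3*I*sqrt(4595))*(1/68702) = 3*I*sqrt(4595)/68702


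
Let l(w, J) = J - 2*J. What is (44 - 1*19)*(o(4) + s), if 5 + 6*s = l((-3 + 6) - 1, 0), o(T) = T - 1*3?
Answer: 25/6 ≈ 4.1667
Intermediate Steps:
l(w, J) = -J
o(T) = -3 + T (o(T) = T - 3 = -3 + T)
s = -⅚ (s = -⅚ + (-1*0)/6 = -⅚ + (⅙)*0 = -⅚ + 0 = -⅚ ≈ -0.83333)
(44 - 1*19)*(o(4) + s) = (44 - 1*19)*((-3 + 4) - ⅚) = (44 - 19)*(1 - ⅚) = 25*(⅙) = 25/6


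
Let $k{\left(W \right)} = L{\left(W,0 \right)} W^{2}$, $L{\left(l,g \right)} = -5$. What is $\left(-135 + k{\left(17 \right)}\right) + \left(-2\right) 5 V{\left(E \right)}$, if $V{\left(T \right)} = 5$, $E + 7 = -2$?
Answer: $-1630$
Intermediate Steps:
$E = -9$ ($E = -7 - 2 = -9$)
$k{\left(W \right)} = - 5 W^{2}$
$\left(-135 + k{\left(17 \right)}\right) + \left(-2\right) 5 V{\left(E \right)} = \left(-135 - 5 \cdot 17^{2}\right) + \left(-2\right) 5 \cdot 5 = \left(-135 - 1445\right) - 50 = -1580 - 50 = -1630$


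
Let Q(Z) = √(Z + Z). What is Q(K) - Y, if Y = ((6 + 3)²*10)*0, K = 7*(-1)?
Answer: I*√14 ≈ 3.7417*I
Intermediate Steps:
K = -7
Y = 0 (Y = (9²*10)*0 = (81*10)*0 = 810*0 = 0)
Q(Z) = √2*√Z (Q(Z) = √(2*Z) = √2*√Z)
Q(K) - Y = √2*√(-7) - 1*0 = √2*(I*√7) + 0 = I*√14 + 0 = I*√14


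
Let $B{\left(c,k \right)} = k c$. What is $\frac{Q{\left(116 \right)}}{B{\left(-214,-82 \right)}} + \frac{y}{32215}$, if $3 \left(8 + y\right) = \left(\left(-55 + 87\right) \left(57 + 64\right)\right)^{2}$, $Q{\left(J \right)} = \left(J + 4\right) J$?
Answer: $\frac{13221561584}{84796323} \approx 155.92$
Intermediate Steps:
$B{\left(c,k \right)} = c k$
$Q{\left(J \right)} = J \left(4 + J\right)$ ($Q{\left(J \right)} = \left(4 + J\right) J = J \left(4 + J\right)$)
$y = \frac{14992360}{3}$ ($y = -8 + \frac{\left(\left(-55 + 87\right) \left(57 + 64\right)\right)^{2}}{3} = -8 + \frac{\left(32 \cdot 121\right)^{2}}{3} = -8 + \frac{3872^{2}}{3} = -8 + \frac{1}{3} \cdot 14992384 = -8 + \frac{14992384}{3} = \frac{14992360}{3} \approx 4.9975 \cdot 10^{6}$)
$\frac{Q{\left(116 \right)}}{B{\left(-214,-82 \right)}} + \frac{y}{32215} = \frac{116 \left(4 + 116\right)}{\left(-214\right) \left(-82\right)} + \frac{14992360}{3 \cdot 32215} = \frac{116 \cdot 120}{17548} + \frac{14992360}{3} \cdot \frac{1}{32215} = 13920 \cdot \frac{1}{17548} + \frac{2998472}{19329} = \frac{3480}{4387} + \frac{2998472}{19329} = \frac{13221561584}{84796323}$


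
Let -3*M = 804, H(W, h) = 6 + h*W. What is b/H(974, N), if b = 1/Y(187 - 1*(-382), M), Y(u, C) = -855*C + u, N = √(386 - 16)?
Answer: -3/40315087692778 + 487*√370/40315087692778 ≈ 2.3229e-10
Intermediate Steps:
N = √370 ≈ 19.235
H(W, h) = 6 + W*h
M = -268 (M = -⅓*804 = -268)
Y(u, C) = u - 855*C
b = 1/229709 (b = 1/((187 - 1*(-382)) - 855*(-268)) = 1/((187 + 382) + 229140) = 1/(569 + 229140) = 1/229709 ≈ 4.3533e-6)
b/H(974, N) = 1/(229709*(6 + 974*√370))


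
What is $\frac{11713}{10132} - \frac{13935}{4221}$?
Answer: $- \frac{1798997}{838572} \approx -2.1453$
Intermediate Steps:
$\frac{11713}{10132} - \frac{13935}{4221} = 11713 \cdot \frac{1}{10132} - \frac{4645}{1407} = \frac{689}{596} - \frac{4645}{1407} = - \frac{1798997}{838572}$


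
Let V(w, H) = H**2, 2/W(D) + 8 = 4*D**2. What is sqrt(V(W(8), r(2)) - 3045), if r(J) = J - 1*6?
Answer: I*sqrt(3029) ≈ 55.036*I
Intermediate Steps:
r(J) = -6 + J (r(J) = J - 6 = -6 + J)
W(D) = 2/(-8 + 4*D**2)
sqrt(V(W(8), r(2)) - 3045) = sqrt((-6 + 2)**2 - 3045) = sqrt((-4)**2 - 3045) = sqrt(16 - 3045) = sqrt(-3029) = I*sqrt(3029)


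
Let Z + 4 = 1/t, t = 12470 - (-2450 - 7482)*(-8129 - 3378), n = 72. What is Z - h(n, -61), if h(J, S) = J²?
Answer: -592858980153/114275054 ≈ -5188.0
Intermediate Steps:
t = -114275054 (t = 12470 - (-9932)*(-11507) = 12470 - 1*114287524 = 12470 - 114287524 = -114275054)
Z = -457100217/114275054 (Z = -4 + 1/(-114275054) = -4 - 1/114275054 = -457100217/114275054 ≈ -4.0000)
Z - h(n, -61) = -457100217/114275054 - 1*72² = -457100217/114275054 - 1*5184 = -457100217/114275054 - 5184 = -592858980153/114275054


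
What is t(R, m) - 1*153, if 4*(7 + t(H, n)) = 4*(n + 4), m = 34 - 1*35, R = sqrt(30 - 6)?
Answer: -157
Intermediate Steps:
R = 2*sqrt(6) (R = sqrt(24) = 2*sqrt(6) ≈ 4.8990)
m = -1 (m = 34 - 35 = -1)
t(H, n) = -3 + n (t(H, n) = -7 + (4*(n + 4))/4 = -7 + (4*(4 + n))/4 = -7 + (16 + 4*n)/4 = -7 + (4 + n) = -3 + n)
t(R, m) - 1*153 = (-3 - 1) - 1*153 = -4 - 153 = -157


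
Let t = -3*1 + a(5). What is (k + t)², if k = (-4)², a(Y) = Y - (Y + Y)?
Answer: 64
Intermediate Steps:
a(Y) = -Y (a(Y) = Y - 2*Y = -Y)
t = -8 (t = -3*1 - 1*5 = -3 - 5 = -8)
k = 16
(k + t)² = (16 - 8)² = 8² = 64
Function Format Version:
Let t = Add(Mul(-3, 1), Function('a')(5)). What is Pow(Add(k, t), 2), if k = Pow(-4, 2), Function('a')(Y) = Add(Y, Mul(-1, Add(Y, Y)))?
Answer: 64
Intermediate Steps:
Function('a')(Y) = Mul(-1, Y) (Function('a')(Y) = Add(Y, Mul(-1, Mul(2, Y))) = Add(Y, Mul(-2, Y)) = Mul(-1, Y))
t = -8 (t = Add(Mul(-3, 1), Mul(-1, 5)) = Add(-3, -5) = -8)
k = 16
Pow(Add(k, t), 2) = Pow(Add(16, -8), 2) = Pow(8, 2) = 64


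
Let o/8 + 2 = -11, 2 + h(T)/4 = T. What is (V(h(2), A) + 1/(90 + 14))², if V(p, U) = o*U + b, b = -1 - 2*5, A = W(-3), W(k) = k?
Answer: 980003025/10816 ≈ 90607.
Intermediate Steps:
h(T) = -8 + 4*T
o = -104 (o = -16 + 8*(-11) = -16 - 88 = -104)
A = -3
b = -11 (b = -1 - 10 = -11)
V(p, U) = -11 - 104*U (V(p, U) = -104*U - 11 = -11 - 104*U)
(V(h(2), A) + 1/(90 + 14))² = ((-11 - 104*(-3)) + 1/(90 + 14))² = ((-11 + 312) + 1/104)² = (301 + 1/104)² = (31305/104)² = 980003025/10816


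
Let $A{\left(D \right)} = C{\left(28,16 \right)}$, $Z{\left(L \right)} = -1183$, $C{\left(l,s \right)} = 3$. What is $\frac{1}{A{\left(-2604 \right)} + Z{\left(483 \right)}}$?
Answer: $- \frac{1}{1180} \approx -0.00084746$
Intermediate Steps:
$A{\left(D \right)} = 3$
$\frac{1}{A{\left(-2604 \right)} + Z{\left(483 \right)}} = \frac{1}{3 - 1183} = \frac{1}{-1180} = - \frac{1}{1180}$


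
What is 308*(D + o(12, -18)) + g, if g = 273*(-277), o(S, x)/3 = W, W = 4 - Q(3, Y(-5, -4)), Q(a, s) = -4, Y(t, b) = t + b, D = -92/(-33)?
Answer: -202111/3 ≈ -67370.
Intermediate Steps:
D = 92/33 (D = -92*(-1)/33 = -1*(-92/33) = 92/33 ≈ 2.7879)
Y(t, b) = b + t
W = 8 (W = 4 - 1*(-4) = 4 + 4 = 8)
o(S, x) = 24 (o(S, x) = 3*8 = 24)
g = -75621
308*(D + o(12, -18)) + g = 308*(92/33 + 24) - 75621 = 308*(884/33) - 75621 = 24752/3 - 75621 = -202111/3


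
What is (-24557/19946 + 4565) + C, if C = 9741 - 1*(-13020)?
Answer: 545019839/19946 ≈ 27325.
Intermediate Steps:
C = 22761 (C = 9741 + 13020 = 22761)
(-24557/19946 + 4565) + C = (-24557/19946 + 4565) + 22761 = 91028933/19946 + 22761 = 545019839/19946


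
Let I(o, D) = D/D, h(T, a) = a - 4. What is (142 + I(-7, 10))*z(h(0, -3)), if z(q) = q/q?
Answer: 143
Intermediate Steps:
h(T, a) = -4 + a
z(q) = 1
I(o, D) = 1
(142 + I(-7, 10))*z(h(0, -3)) = (142 + 1)*1 = 143*1 = 143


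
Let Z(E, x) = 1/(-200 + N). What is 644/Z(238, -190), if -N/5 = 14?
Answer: -173880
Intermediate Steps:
N = -70 (N = -5*14 = -70)
Z(E, x) = -1/270 (Z(E, x) = 1/(-200 - 70) = 1/(-270) = -1/270)
644/Z(238, -190) = 644/(-1/270) = 644*(-270) = -173880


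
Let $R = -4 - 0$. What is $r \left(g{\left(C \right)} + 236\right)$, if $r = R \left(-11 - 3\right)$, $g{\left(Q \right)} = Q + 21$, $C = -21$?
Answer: $13216$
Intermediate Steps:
$R = -4$ ($R = -4 + 0 = -4$)
$g{\left(Q \right)} = 21 + Q$
$r = 56$ ($r = - 4 \left(-11 - 3\right) = \left(-4\right) \left(-14\right) = 56$)
$r \left(g{\left(C \right)} + 236\right) = 56 \left(\left(21 - 21\right) + 236\right) = 56 \left(0 + 236\right) = 56 \cdot 236 = 13216$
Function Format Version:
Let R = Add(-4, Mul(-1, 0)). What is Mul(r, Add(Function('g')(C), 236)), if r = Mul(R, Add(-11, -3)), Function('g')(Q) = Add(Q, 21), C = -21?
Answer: 13216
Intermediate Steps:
R = -4 (R = Add(-4, 0) = -4)
Function('g')(Q) = Add(21, Q)
r = 56 (r = Mul(-4, Add(-11, -3)) = Mul(-4, -14) = 56)
Mul(r, Add(Function('g')(C), 236)) = Mul(56, Add(Add(21, -21), 236)) = Mul(56, Add(0, 236)) = Mul(56, 236) = 13216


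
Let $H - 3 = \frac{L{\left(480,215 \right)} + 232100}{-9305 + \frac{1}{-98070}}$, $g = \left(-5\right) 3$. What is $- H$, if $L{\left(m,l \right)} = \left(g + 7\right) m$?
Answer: $\frac{19647834147}{912541351} \approx 21.531$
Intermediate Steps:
$g = -15$
$L{\left(m,l \right)} = - 8 m$ ($L{\left(m,l \right)} = \left(-15 + 7\right) m = - 8 m$)
$H = - \frac{19647834147}{912541351}$ ($H = 3 + \frac{\left(-8\right) 480 + 232100}{-9305 + \frac{1}{-98070}} = 3 + \frac{-3840 + 232100}{-9305 - \frac{1}{98070}} = 3 + \frac{228260}{- \frac{912541351}{98070}} = 3 + 228260 \left(- \frac{98070}{912541351}\right) = 3 - \frac{22385458200}{912541351} = - \frac{19647834147}{912541351} \approx -21.531$)
$- H = \left(-1\right) \left(- \frac{19647834147}{912541351}\right) = \frac{19647834147}{912541351}$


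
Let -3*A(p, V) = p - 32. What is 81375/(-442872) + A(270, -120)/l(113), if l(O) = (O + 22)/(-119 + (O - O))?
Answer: 1390007101/19929240 ≈ 69.747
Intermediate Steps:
A(p, V) = 32/3 - p/3 (A(p, V) = -(p - 32)/3 = -(-32 + p)/3 = 32/3 - p/3)
l(O) = -22/119 - O/119 (l(O) = (22 + O)/(-119 + 0) = (22 + O)/(-119) = (22 + O)*(-1/119) = -22/119 - O/119)
81375/(-442872) + A(270, -120)/l(113) = 81375/(-442872) + (32/3 - 1/3*270)/(-22/119 - 1/119*113) = 81375*(-1/442872) + (32/3 - 90)/(-22/119 - 113/119) = -27125/147624 - 238/(3*(-135/119)) = -27125/147624 - 238/3*(-119/135) = -27125/147624 + 28322/405 = 1390007101/19929240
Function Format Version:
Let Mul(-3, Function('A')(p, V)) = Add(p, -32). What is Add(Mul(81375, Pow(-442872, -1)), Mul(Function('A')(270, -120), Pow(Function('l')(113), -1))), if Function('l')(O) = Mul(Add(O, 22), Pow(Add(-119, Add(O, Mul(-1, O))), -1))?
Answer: Rational(1390007101, 19929240) ≈ 69.747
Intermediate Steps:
Function('A')(p, V) = Add(Rational(32, 3), Mul(Rational(-1, 3), p)) (Function('A')(p, V) = Mul(Rational(-1, 3), Add(p, -32)) = Mul(Rational(-1, 3), Add(-32, p)) = Add(Rational(32, 3), Mul(Rational(-1, 3), p)))
Function('l')(O) = Add(Rational(-22, 119), Mul(Rational(-1, 119), O)) (Function('l')(O) = Mul(Add(22, O), Pow(Add(-119, 0), -1)) = Mul(Add(22, O), Pow(-119, -1)) = Mul(Add(22, O), Rational(-1, 119)) = Add(Rational(-22, 119), Mul(Rational(-1, 119), O)))
Add(Mul(81375, Pow(-442872, -1)), Mul(Function('A')(270, -120), Pow(Function('l')(113), -1))) = Add(Mul(81375, Pow(-442872, -1)), Mul(Add(Rational(32, 3), Mul(Rational(-1, 3), 270)), Pow(Add(Rational(-22, 119), Mul(Rational(-1, 119), 113)), -1))) = Add(Mul(81375, Rational(-1, 442872)), Mul(Add(Rational(32, 3), -90), Pow(Add(Rational(-22, 119), Rational(-113, 119)), -1))) = Add(Rational(-27125, 147624), Mul(Rational(-238, 3), Pow(Rational(-135, 119), -1))) = Add(Rational(-27125, 147624), Mul(Rational(-238, 3), Rational(-119, 135))) = Add(Rational(-27125, 147624), Rational(28322, 405)) = Rational(1390007101, 19929240)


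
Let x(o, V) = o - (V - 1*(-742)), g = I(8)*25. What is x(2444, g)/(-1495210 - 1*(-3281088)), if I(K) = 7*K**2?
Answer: -4749/892939 ≈ -0.0053184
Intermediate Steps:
g = 11200 (g = (7*8**2)*25 = (7*64)*25 = 448*25 = 11200)
x(o, V) = -742 + o - V (x(o, V) = o - (V + 742) = o - (742 + V) = o + (-742 - V) = -742 + o - V)
x(2444, g)/(-1495210 - 1*(-3281088)) = (-742 + 2444 - 1*11200)/(-1495210 - 1*(-3281088)) = (-742 + 2444 - 11200)/(-1495210 + 3281088) = -9498/1785878 = -9498*1/1785878 = -4749/892939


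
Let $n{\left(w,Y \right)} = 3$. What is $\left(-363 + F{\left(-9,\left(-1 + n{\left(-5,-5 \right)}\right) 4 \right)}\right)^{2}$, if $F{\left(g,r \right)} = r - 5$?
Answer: $129600$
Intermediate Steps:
$F{\left(g,r \right)} = -5 + r$
$\left(-363 + F{\left(-9,\left(-1 + n{\left(-5,-5 \right)}\right) 4 \right)}\right)^{2} = \left(-363 - \left(5 - \left(-1 + 3\right) 4\right)\right)^{2} = \left(-363 + \left(-5 + 2 \cdot 4\right)\right)^{2} = \left(-363 + \left(-5 + 8\right)\right)^{2} = \left(-363 + 3\right)^{2} = \left(-360\right)^{2} = 129600$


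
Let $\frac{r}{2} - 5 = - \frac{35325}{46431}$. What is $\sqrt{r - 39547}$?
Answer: $\frac{i \sqrt{1052328863047}}{5159} \approx 198.84 i$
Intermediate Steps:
$r = \frac{43740}{5159}$ ($r = 10 + 2 \left(- \frac{35325}{46431}\right) = 10 + 2 \left(\left(-35325\right) \frac{1}{46431}\right) = 10 + 2 \left(- \frac{3925}{5159}\right) = 10 - \frac{7850}{5159} = \frac{43740}{5159} \approx 8.4784$)
$\sqrt{r - 39547} = \sqrt{\frac{43740}{5159} - 39547} = \sqrt{- \frac{203979233}{5159}} = \frac{i \sqrt{1052328863047}}{5159}$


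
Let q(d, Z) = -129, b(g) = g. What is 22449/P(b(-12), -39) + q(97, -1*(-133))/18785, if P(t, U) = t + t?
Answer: -140569187/150280 ≈ -935.38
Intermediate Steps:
P(t, U) = 2*t
22449/P(b(-12), -39) + q(97, -1*(-133))/18785 = 22449/((2*(-12))) - 129/18785 = 22449/(-24) - 129*1/18785 = 22449*(-1/24) - 129/18785 = -7483/8 - 129/18785 = -140569187/150280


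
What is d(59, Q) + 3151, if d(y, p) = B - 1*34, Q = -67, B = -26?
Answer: 3091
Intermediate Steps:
d(y, p) = -60 (d(y, p) = -26 - 1*34 = -26 - 34 = -60)
d(59, Q) + 3151 = -60 + 3151 = 3091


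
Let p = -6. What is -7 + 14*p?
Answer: -91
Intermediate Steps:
-7 + 14*p = -7 + 14*(-6) = -7 - 84 = -91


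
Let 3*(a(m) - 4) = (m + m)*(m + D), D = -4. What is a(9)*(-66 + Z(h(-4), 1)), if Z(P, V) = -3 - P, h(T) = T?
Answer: -2210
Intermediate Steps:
a(m) = 4 + 2*m*(-4 + m)/3 (a(m) = 4 + ((m + m)*(m - 4))/3 = 4 + ((2*m)*(-4 + m))/3 = 4 + (2*m*(-4 + m))/3 = 4 + 2*m*(-4 + m)/3)
a(9)*(-66 + Z(h(-4), 1)) = (4 - 8/3*9 + (⅔)*9²)*(-66 + (-3 - 1*(-4))) = (4 - 24 + (⅔)*81)*(-66 + (-3 + 4)) = (4 - 24 + 54)*(-66 + 1) = 34*(-65) = -2210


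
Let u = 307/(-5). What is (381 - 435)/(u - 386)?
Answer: 270/2237 ≈ 0.12070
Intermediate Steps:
u = -307/5 (u = 307*(-⅕) = -307/5 ≈ -61.400)
(381 - 435)/(u - 386) = (381 - 435)/(-307/5 - 386) = -54/(-2237/5) = -54*(-5/2237) = 270/2237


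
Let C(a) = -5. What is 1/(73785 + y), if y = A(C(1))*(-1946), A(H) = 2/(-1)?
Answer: 1/77677 ≈ 1.2874e-5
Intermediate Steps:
A(H) = -2 (A(H) = 2*(-1) = -2)
y = 3892 (y = -2*(-1946) = 3892)
1/(73785 + y) = 1/(73785 + 3892) = 1/77677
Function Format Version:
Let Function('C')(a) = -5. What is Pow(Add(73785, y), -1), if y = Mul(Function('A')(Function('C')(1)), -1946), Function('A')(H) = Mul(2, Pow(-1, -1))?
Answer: Rational(1, 77677) ≈ 1.2874e-5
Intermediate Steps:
Function('A')(H) = -2 (Function('A')(H) = Mul(2, -1) = -2)
y = 3892 (y = Mul(-2, -1946) = 3892)
Pow(Add(73785, y), -1) = Pow(Add(73785, 3892), -1) = Pow(77677, -1) = Rational(1, 77677)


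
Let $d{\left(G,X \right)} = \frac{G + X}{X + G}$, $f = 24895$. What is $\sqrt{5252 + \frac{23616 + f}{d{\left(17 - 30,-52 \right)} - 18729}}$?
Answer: $\frac{\sqrt{460291844490}}{9364} \approx 72.453$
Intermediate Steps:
$d{\left(G,X \right)} = 1$ ($d{\left(G,X \right)} = \frac{G + X}{G + X} = 1$)
$\sqrt{5252 + \frac{23616 + f}{d{\left(17 - 30,-52 \right)} - 18729}} = \sqrt{5252 + \frac{23616 + 24895}{1 - 18729}} = \sqrt{5252 + \frac{48511}{-18728}} = \sqrt{5252 + 48511 \left(- \frac{1}{18728}\right)} = \sqrt{5252 - \frac{48511}{18728}} = \sqrt{\frac{98310945}{18728}} = \frac{\sqrt{460291844490}}{9364}$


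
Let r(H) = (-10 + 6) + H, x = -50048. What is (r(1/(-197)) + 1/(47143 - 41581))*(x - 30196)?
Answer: 6520896406/20291 ≈ 3.2137e+5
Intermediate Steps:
r(H) = -4 + H
(r(1/(-197)) + 1/(47143 - 41581))*(x - 30196) = ((-4 + 1/(-197)) + 1/(47143 - 41581))*(-50048 - 30196) = ((-4 - 1/197) + 1/5562)*(-80244) = (-789/197 + 1/5562)*(-80244) = -4388221/1095714*(-80244) = 6520896406/20291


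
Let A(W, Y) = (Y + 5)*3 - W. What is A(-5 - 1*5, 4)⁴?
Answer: 1874161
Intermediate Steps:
A(W, Y) = 15 - W + 3*Y (A(W, Y) = (5 + Y)*3 - W = (15 + 3*Y) - W = 15 - W + 3*Y)
A(-5 - 1*5, 4)⁴ = (15 - (-5 - 1*5) + 3*4)⁴ = (15 - (-5 - 5) + 12)⁴ = (15 - 1*(-10) + 12)⁴ = (15 + 10 + 12)⁴ = 37⁴ = 1874161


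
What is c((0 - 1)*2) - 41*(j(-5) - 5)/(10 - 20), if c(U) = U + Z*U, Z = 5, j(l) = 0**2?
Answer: -65/2 ≈ -32.500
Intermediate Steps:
j(l) = 0
c(U) = 6*U (c(U) = U + 5*U = 6*U)
c((0 - 1)*2) - 41*(j(-5) - 5)/(10 - 20) = 6*((0 - 1)*2) - 41*(0 - 5)/(10 - 20) = 6*(-1*2) - (-205)/(-10) = 6*(-2) - (-205)*(-1)/10 = -12 - 41*1/2 = -12 - 41/2 = -65/2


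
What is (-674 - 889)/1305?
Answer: -521/435 ≈ -1.1977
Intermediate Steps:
(-674 - 889)/1305 = (1/1305)*(-1563) = -521/435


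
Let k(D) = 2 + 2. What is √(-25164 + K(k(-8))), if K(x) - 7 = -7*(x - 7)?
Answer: 4*I*√1571 ≈ 158.54*I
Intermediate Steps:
k(D) = 4
K(x) = 56 - 7*x (K(x) = 7 - 7*(x - 7) = 7 - 7*(-7 + x) = 7 + (49 - 7*x) = 56 - 7*x)
√(-25164 + K(k(-8))) = √(-25164 + (56 - 7*4)) = √(-25164 + (56 - 28)) = √(-25164 + 28) = √(-25136) = 4*I*√1571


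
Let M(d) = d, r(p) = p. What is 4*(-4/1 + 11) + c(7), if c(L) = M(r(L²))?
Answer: 77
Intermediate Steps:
c(L) = L²
4*(-4/1 + 11) + c(7) = 4*(-4/1 + 11) + 7² = 4*(-4*1 + 11) + 49 = 4*(-4 + 11) + 49 = 4*7 + 49 = 28 + 49 = 77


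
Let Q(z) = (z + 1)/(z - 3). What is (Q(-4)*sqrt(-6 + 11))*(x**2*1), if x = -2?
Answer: 12*sqrt(5)/7 ≈ 3.8333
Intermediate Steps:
Q(z) = (1 + z)/(-3 + z)
(Q(-4)*sqrt(-6 + 11))*(x**2*1) = (((1 - 4)/(-3 - 4))*sqrt(-6 + 11))*((-2)**2*1) = ((-3/(-7))*sqrt(5))*(4*1) = ((-1/7*(-3))*sqrt(5))*4 = (3*sqrt(5)/7)*4 = 12*sqrt(5)/7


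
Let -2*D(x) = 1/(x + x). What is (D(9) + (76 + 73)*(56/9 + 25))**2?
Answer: 3116430625/144 ≈ 2.1642e+7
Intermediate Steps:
D(x) = -1/(4*x) (D(x) = -1/(2*(x + x)) = -1/(2*x)/2 = -1/(4*x))
(D(9) + (76 + 73)*(56/9 + 25))**2 = (-1/4/9 + (76 + 73)*(56/9 + 25))**2 = (-1/4*1/9 + 149*(56*(1/9) + 25))**2 = (-1/36 + 149*(56/9 + 25))**2 = (-1/36 + 149*(281/9))**2 = (-1/36 + 41869/9)**2 = (55825/12)**2 = 3116430625/144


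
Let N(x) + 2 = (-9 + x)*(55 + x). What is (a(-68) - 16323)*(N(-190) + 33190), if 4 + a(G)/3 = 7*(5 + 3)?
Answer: -970876851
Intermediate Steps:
a(G) = 156 (a(G) = -12 + 3*(7*(5 + 3)) = -12 + 3*(7*8) = -12 + 3*56 = -12 + 168 = 156)
N(x) = -2 + (-9 + x)*(55 + x)
(a(-68) - 16323)*(N(-190) + 33190) = (156 - 16323)*((-497 + (-190)**2 + 46*(-190)) + 33190) = -16167*((-497 + 36100 - 8740) + 33190) = -16167*(26863 + 33190) = -16167*60053 = -970876851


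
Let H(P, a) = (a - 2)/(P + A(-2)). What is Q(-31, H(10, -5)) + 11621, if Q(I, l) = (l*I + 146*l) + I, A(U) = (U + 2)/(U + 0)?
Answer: 23019/2 ≈ 11510.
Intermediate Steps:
A(U) = (2 + U)/U
H(P, a) = (-2 + a)/P (H(P, a) = (a - 2)/(P + (2 - 2)/(-2)) = (-2 + a)/(P - ½*0) = (-2 + a)/(P + 0) = (-2 + a)/P)
Q(I, l) = I + 146*l + I*l (Q(I, l) = (I*l + 146*l) + I = (146*l + I*l) + I = I + 146*l + I*l)
Q(-31, H(10, -5)) + 11621 = (-31 + 146*((-2 - 5)/10) - 31*(-2 - 5)/10) + 11621 = (-31 + 146*((⅒)*(-7)) - 31*(-7)/10) + 11621 = (-31 + 146*(-7/10) - 31*(-7/10)) + 11621 = (-31 - 511/5 + 217/10) + 11621 = -223/2 + 11621 = 23019/2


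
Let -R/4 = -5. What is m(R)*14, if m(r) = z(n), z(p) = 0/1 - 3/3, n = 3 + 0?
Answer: -14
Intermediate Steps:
R = 20 (R = -4*(-5) = 20)
n = 3
z(p) = -1 (z(p) = 0*1 - 3*1/3 = 0 - 1 = -1)
m(r) = -1
m(R)*14 = -1*14 = -14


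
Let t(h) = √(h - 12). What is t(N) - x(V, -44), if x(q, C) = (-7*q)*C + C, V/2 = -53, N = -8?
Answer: 32692 + 2*I*√5 ≈ 32692.0 + 4.4721*I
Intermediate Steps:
V = -106 (V = 2*(-53) = -106)
x(q, C) = C - 7*C*q (x(q, C) = -7*C*q + C = C - 7*C*q)
t(h) = √(-12 + h)
t(N) - x(V, -44) = √(-12 - 8) - (-44)*(1 - 7*(-106)) = √(-20) - (-44)*(1 + 742) = 2*I*√5 - (-44)*743 = 2*I*√5 - 1*(-32692) = 2*I*√5 + 32692 = 32692 + 2*I*√5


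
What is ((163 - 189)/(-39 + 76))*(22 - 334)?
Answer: 8112/37 ≈ 219.24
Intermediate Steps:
((163 - 189)/(-39 + 76))*(22 - 334) = -26/37*(-312) = 8112/37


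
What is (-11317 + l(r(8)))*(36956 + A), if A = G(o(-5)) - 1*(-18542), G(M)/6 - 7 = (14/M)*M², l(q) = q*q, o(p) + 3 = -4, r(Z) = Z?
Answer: -618374856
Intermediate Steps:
o(p) = -7 (o(p) = -3 - 4 = -7)
l(q) = q²
G(M) = 42 + 84*M (G(M) = 42 + 6*((14/M)*M²) = 42 + 6*(14*M) = 42 + 84*M)
A = 17996 (A = (42 + 84*(-7)) - 1*(-18542) = (42 - 588) + 18542 = -546 + 18542 = 17996)
(-11317 + l(r(8)))*(36956 + A) = (-11317 + 8²)*(36956 + 17996) = (-11317 + 64)*54952 = -11253*54952 = -618374856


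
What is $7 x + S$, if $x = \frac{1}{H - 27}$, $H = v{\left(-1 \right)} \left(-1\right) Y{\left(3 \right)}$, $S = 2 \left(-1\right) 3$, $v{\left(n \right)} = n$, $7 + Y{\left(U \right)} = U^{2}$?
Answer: $- \frac{157}{25} \approx -6.28$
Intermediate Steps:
$Y{\left(U \right)} = -7 + U^{2}$
$S = -6$ ($S = \left(-2\right) 3 = -6$)
$H = 2$ ($H = \left(-1\right) \left(-1\right) \left(-7 + 3^{2}\right) = 1 \left(-7 + 9\right) = 1 \cdot 2 = 2$)
$x = - \frac{1}{25}$ ($x = \frac{1}{2 - 27} = \frac{1}{-25} = - \frac{1}{25} \approx -0.04$)
$7 x + S = 7 \left(- \frac{1}{25}\right) - 6 = - \frac{7}{25} - 6 = - \frac{157}{25}$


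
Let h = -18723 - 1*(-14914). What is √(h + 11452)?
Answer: √7643 ≈ 87.424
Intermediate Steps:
h = -3809 (h = -18723 + 14914 = -3809)
√(h + 11452) = √(-3809 + 11452) = √7643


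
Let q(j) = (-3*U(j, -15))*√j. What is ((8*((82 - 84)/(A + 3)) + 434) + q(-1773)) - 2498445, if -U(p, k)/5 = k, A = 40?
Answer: -107414489/43 - 675*I*√197 ≈ -2.498e+6 - 9474.1*I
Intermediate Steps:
U(p, k) = -5*k
q(j) = -225*√j (q(j) = (-(-15)*(-15))*√j = (-3*75)*√j = -225*√j)
((8*((82 - 84)/(A + 3)) + 434) + q(-1773)) - 2498445 = ((8*((82 - 84)/(40 + 3)) + 434) - 675*I*√197) - 2498445 = ((8*(-2/43) + 434) - 675*I*√197) - 2498445 = ((-16/43 + 434) - 675*I*√197) - 2498445 = (18646/43 - 675*I*√197) - 2498445 = -107414489/43 - 675*I*√197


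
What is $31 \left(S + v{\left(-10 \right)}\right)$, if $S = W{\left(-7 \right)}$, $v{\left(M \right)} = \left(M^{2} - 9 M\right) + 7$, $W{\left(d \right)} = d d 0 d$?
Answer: $6107$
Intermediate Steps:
$W{\left(d \right)} = 0$ ($W{\left(d \right)} = d^{2} \cdot 0 d = 0 d = 0$)
$v{\left(M \right)} = 7 + M^{2} - 9 M$
$S = 0$
$31 \left(S + v{\left(-10 \right)}\right) = 31 \left(0 + \left(7 + \left(-10\right)^{2} - -90\right)\right) = 31 \left(0 + \left(7 + 100 + 90\right)\right) = 31 \left(0 + 197\right) = 31 \cdot 197 = 6107$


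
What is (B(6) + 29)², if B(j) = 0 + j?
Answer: 1225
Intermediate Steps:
B(j) = j
(B(6) + 29)² = (6 + 29)² = 35² = 1225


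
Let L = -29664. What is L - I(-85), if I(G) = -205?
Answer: -29459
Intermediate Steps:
L - I(-85) = -29664 - 1*(-205) = -29664 + 205 = -29459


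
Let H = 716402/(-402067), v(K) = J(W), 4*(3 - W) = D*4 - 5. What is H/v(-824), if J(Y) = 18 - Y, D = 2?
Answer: -2865608/25330221 ≈ -0.11313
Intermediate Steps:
W = 9/4 (W = 3 - (2*4 - 5)/4 = 3 - (8 - 5)/4 = 3 - 1/4*3 = 3 - 3/4 = 9/4 ≈ 2.2500)
v(K) = 63/4 (v(K) = 18 - 1*9/4 = 18 - 9/4 = 63/4)
H = -716402/402067 (H = 716402*(-1/402067) = -716402/402067 ≈ -1.7818)
H/v(-824) = -716402/(402067*63/4) = -716402/402067*4/63 = -2865608/25330221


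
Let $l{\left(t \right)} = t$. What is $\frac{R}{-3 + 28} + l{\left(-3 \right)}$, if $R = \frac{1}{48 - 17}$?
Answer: $- \frac{2324}{775} \approx -2.9987$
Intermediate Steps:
$R = \frac{1}{31} \approx 0.032258$
$\frac{R}{-3 + 28} + l{\left(-3 \right)} = \frac{1}{31 \left(-3 + 28\right)} - 3 = \frac{1}{31 \cdot 25} - 3 = \frac{1}{31} \cdot \frac{1}{25} - 3 = \frac{1}{775} - 3 = - \frac{2324}{775}$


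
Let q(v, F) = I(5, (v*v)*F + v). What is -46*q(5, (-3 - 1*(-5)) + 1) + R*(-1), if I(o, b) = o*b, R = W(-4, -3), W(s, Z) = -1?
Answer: -18399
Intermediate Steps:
R = -1
I(o, b) = b*o
q(v, F) = 5*v + 5*F*v² (q(v, F) = ((v*v)*F + v)*5 = (v²*F + v)*5 = (F*v² + v)*5 = (v + F*v²)*5 = 5*v + 5*F*v²)
-46*q(5, (-3 - 1*(-5)) + 1) + R*(-1) = -230*5*(1 + ((-3 - 1*(-5)) + 1)*5) - 1*(-1) = -230*5*(1 + ((-3 + 5) + 1)*5) + 1 = -230*5*(1 + (2 + 1)*5) + 1 = -230*5*(1 + 3*5) + 1 = -230*5*(1 + 15) + 1 = -230*5*16 + 1 = -46*400 + 1 = -18400 + 1 = -18399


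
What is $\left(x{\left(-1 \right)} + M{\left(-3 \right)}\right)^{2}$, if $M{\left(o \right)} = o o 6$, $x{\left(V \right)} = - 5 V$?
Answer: $3481$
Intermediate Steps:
$M{\left(o \right)} = 6 o^{2}$ ($M{\left(o \right)} = o^{2} \cdot 6 = 6 o^{2}$)
$\left(x{\left(-1 \right)} + M{\left(-3 \right)}\right)^{2} = \left(\left(-5\right) \left(-1\right) + 6 \left(-3\right)^{2}\right)^{2} = \left(5 + 6 \cdot 9\right)^{2} = \left(5 + 54\right)^{2} = 59^{2} = 3481$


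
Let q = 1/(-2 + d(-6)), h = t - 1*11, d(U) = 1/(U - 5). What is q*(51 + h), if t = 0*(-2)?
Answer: -440/23 ≈ -19.130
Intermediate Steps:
t = 0
d(U) = 1/(-5 + U)
h = -11 (h = 0 - 1*11 = 0 - 11 = -11)
q = -11/23 (q = 1/(-2 + 1/(-5 - 6)) = 1/(-2 + 1/(-11)) = 1/(-2 - 1/11) = 1/(-23/11) = -11/23 ≈ -0.47826)
q*(51 + h) = -11*(51 - 11)/23 = -11/23*40 = -440/23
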